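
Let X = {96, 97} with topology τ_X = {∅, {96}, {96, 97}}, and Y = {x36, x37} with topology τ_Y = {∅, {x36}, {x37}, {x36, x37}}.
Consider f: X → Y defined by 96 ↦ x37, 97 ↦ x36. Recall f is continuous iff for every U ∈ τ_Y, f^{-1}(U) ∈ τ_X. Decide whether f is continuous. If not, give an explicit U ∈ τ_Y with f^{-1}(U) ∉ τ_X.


f is NOT continuous.

Compute f^{-1}(U) for each U ∈ τ_Y:
  U = ∅: f^{-1}(U) = ∅ ∈ τ_X ✓.
  U = {x36}: f^{-1}(U) = {97} ∉ τ_X ✗.
  U = {x37}: f^{-1}(U) = {96} ∈ τ_X ✓.
  U = {x36, x37}: f^{-1}(U) = {96, 97} ∈ τ_X ✓.
Found U = {x36} with f^{-1}(U) = {97} not in τ_X. Therefore f is NOT continuous.


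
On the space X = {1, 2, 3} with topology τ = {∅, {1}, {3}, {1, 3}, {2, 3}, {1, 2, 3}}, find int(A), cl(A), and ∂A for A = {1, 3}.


int(A) = {1, 3}, cl(A) = {1, 2, 3}, ∂A = {2}.

Closed sets in (X, τ) are complements of opens:
  closed(X, τ) = {∅, {1}, {2}, {1, 2}, {2, 3}, {1, 2, 3}}.
int(A) = ⋃ {U ∈ τ : U ⊆ A}. Opens contained in A: ∅, {1}, {3}, {1, 3}.
Taking the union of these: int(A) = {1, 3}.
cl(A) = ⋂ {C closed : A ⊆ C}. Closed sets containing A: {1, 2, 3}.
Intersecting these: cl(A) = {1, 2, 3}.
∂A = cl(A) ∖ int(A) = {1, 2, 3} ∖ {1, 3} = {2}.


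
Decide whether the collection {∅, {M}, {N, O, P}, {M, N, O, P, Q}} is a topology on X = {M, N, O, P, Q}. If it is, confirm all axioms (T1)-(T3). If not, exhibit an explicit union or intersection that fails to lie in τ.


τ is NOT a topology on X.

Axiom (T1): ∅ ∈ τ? Yes; X ∈ τ? Yes.
Axiom (T2/T3): check pairwise unions and intersections of members of τ.
Counterexample for (T2): {M} ∪ {N, O, P} = {M, N, O, P} ∉ τ. Therefore τ is NOT a topology.


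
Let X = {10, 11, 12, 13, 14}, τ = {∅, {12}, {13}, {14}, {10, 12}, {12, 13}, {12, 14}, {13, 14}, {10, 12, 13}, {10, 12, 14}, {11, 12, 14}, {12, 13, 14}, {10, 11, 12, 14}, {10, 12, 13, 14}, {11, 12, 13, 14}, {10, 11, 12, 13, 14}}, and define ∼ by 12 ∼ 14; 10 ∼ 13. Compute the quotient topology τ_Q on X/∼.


X/∼ = {[10=13], [11], [12=14]}; |τ_Q| = 5.

Equivalence classes: [10=13], [11], [12=14].
Quotient map π: X → X/∼ sends 10 ↦ [10=13], 11 ↦ [11], 12 ↦ [12=14], 13 ↦ [10=13], 14 ↦ [12=14].
For each subset V ⊆ X/∼, compute π^{-1}(V) ⊆ X and check whether π^{-1}(V) ∈ τ. V is open in τ_Q iff π^{-1}(V) ∈ τ.
  V = {}: π^{-1}(V) = ∅ ∈ τ ✓.
  V = {[10=13]}: π^{-1}(V) = {10, 13} ∉ τ ✗.
  V = {[11]}: π^{-1}(V) = {11} ∉ τ ✗.
  V = {[10=13], [11]}: π^{-1}(V) = {10, 11, 13} ∉ τ ✗.
  V = {[12=14]}: π^{-1}(V) = {12, 14} ∈ τ ✓.
  V = {[10=13], [12=14]}: π^{-1}(V) = {10, 12, 13, 14} ∈ τ ✓.
  V = {[11], [12=14]}: π^{-1}(V) = {11, 12, 14} ∈ τ ✓.
  V = {[10=13], [11], [12=14]}: π^{-1}(V) = {10, 11, 12, 13, 14} ∈ τ ✓.
Open sets in the quotient: τ_Q = {{}, {[12=14]}, {[10=13], [12=14]}, {[11], [12=14]}, {[10=13], [11], [12=14]}} (5 elements).


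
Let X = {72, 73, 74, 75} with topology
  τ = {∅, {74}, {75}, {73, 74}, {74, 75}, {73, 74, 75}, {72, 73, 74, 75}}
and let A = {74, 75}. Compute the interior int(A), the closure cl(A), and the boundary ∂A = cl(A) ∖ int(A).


int(A) = {74, 75}, cl(A) = {72, 73, 74, 75}, ∂A = {72, 73}.

Closed sets in (X, τ) are complements of opens:
  closed(X, τ) = {∅, {72}, {72, 73}, {72, 75}, {72, 73, 74}, {72, 73, 75}, {72, 73, 74, 75}}.
int(A) = ⋃ {U ∈ τ : U ⊆ A}. Opens contained in A: ∅, {74}, {75}, {74, 75}.
Taking the union of these: int(A) = {74, 75}.
cl(A) = ⋂ {C closed : A ⊆ C}. Closed sets containing A: {72, 73, 74, 75}.
Intersecting these: cl(A) = {72, 73, 74, 75}.
∂A = cl(A) ∖ int(A) = {72, 73, 74, 75} ∖ {74, 75} = {72, 73}.


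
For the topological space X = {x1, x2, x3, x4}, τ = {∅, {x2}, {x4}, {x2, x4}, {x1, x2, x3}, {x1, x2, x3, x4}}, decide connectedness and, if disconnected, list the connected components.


(X, τ) is disconnected; components = [{x4}, {x1, x2, x3}].

Find clopen sets (U ∈ τ with X ∖ U ∈ τ):
  U = ∅, X ∖ U = {x1, x2, x3, x4} — both open, so U is clopen.
  U = {x4}, X ∖ U = {x1, x2, x3} — both open, so U is clopen.
  U = {x1, x2, x3}, X ∖ U = {x4} — both open, so U is clopen.
  U = {x1, x2, x3, x4}, X ∖ U = ∅ — both open, so U is clopen.
Nontrivial clopen(s) exist: e.g. {x4}. So (X, τ) is disconnected.
Compute connected components by grouping points that agree on all clopens:
  component: {x4}
  component: {x1, x2, x3}


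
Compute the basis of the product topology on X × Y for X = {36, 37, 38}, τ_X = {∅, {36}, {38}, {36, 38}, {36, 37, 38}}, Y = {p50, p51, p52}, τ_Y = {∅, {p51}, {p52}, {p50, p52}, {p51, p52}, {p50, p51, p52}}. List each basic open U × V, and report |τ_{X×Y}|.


Basis B = {∅ × ∅, {36} × {p51}, {36} × {p52}, {38} × {p51}, {38} × {p52}, {36} × {p50, p52}, {36} × {p51, p52}, {36, 38} × {p51}, {36, 38} × {p52}, {38} × {p50, p52}, {38} × {p51, p52}, {36} × {p50, p51, p52}, {36, 37, 38} × {p51}, {36, 37, 38} × {p52}, {38} × {p50, p51, p52}, {36, 38} × {p50, p52}, {36, 38} × {p51, p52}, {36, 38} × {p50, p51, p52}, {36, 37, 38} × {p50, p52}, {36, 37, 38} × {p51, p52}, {36, 37, 38} × {p50, p51, p52}}; |τ_{X×Y}| = 70.

Enumerate products U × V with U ∈ τ_X, V ∈ τ_Y (deduplicated):
  ∅ × ∅ = {} (∅)
  {36} × {p51} = {(36,p51)}
  {36} × {p52} = {(36,p52)}
  {38} × {p51} = {(38,p51)}
  {38} × {p52} = {(38,p52)}
  {36} × {p50, p52} = {(36,p50), (36,p52)}
  {36} × {p51, p52} = {(36,p51), (36,p52)}
  {36, 38} × {p51} = {(36,p51), (38,p51)}
  {36, 38} × {p52} = {(36,p52), (38,p52)}
  {38} × {p50, p52} = {(38,p50), (38,p52)}
  {38} × {p51, p52} = {(38,p51), (38,p52)}
  {36} × {p50, p51, p52} = {(36,p50), (36,p51), (36,p52)}
  {36, 37, 38} × {p51} = {(36,p51), (37,p51), (38,p51)}
  {36, 37, 38} × {p52} = {(36,p52), (37,p52), (38,p52)}
  {38} × {p50, p51, p52} = {(38,p50), (38,p51), (38,p52)}
  {36, 38} × {p50, p52} = {(36,p50), (36,p52), (38,p50), (38,p52)}
  {36, 38} × {p51, p52} = {(36,p51), (36,p52), (38,p51), (38,p52)}
  {36, 38} × {p50, p51, p52} = {(36,p50), (36,p51), (36,p52), (38,p50), (38,p51), (38,p52)}
  {36, 37, 38} × {p50, p52} = {(36,p50), (36,p52), (37,p50), (37,p52), (38,p50), (38,p52)}
  {36, 37, 38} × {p51, p52} = {(36,p51), (36,p52), (37,p51), (37,p52), (38,p51), (38,p52)}
  {36, 37, 38} × {p50, p51, p52} = {(36,p50), (36,p51), (36,p52), (37,p50), (37,p51), (37,p52), (38,p50), (38,p51), (38,p52)}
These 21 distinct sets form the basis B.
Close under arbitrary unions to get τ_{X×Y}; counting gives |τ_{X×Y}| = 70.


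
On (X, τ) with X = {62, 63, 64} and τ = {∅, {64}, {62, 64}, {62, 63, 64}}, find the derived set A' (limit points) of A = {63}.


A' = ∅

For each x ∈ X, list the open sets U ∈ τ with x ∈ U, then check whether U ∩ (A ∖ {x}) ≠ ∅ for every such U.
  x = 62: open {62, 64} ∋ x has {62, 64} ∩ (A ∖ {62}) = ∅, so x is NOT a limit point.
  x = 63: open {62, 63, 64} ∋ x has {62, 63, 64} ∩ (A ∖ {63}) = ∅, so x is NOT a limit point.
  x = 64: open {64} ∋ x has {64} ∩ (A ∖ {64}) = ∅, so x is NOT a limit point.
Collecting: A' = ∅.


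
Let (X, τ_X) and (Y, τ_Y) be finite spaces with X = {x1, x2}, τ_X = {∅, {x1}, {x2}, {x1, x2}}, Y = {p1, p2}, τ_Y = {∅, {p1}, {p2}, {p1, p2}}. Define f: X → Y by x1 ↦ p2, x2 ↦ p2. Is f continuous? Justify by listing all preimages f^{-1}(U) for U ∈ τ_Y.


f IS continuous.

Compute f^{-1}(U) for each U ∈ τ_Y:
  U = ∅: f^{-1}(U) = ∅ ∈ τ_X ✓.
  U = {p1}: f^{-1}(U) = ∅ ∈ τ_X ✓.
  U = {p2}: f^{-1}(U) = {x1, x2} ∈ τ_X ✓.
  U = {p1, p2}: f^{-1}(U) = {x1, x2} ∈ τ_X ✓.
Every preimage lies in τ_X, so f IS continuous.


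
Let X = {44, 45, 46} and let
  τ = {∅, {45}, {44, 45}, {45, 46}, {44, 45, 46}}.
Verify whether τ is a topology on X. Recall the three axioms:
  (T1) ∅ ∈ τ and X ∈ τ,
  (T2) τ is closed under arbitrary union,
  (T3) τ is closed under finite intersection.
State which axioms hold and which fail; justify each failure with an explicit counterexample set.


τ IS a topology on X.

Axiom (T1): ∅ ∈ τ? Yes; X ∈ τ? Yes.
Axiom (T2/T3): check pairwise unions and intersections of members of τ.
All pairwise intersections and unions checked — each lies in τ. Therefore τ satisfies (T1), (T2), (T3): it IS a topology on X.


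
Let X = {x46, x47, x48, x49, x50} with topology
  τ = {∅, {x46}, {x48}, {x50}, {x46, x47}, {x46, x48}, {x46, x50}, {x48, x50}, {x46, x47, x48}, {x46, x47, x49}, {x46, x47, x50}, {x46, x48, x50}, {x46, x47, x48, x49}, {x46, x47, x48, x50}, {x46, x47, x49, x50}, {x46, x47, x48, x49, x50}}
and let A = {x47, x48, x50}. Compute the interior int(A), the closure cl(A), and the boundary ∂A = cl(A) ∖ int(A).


int(A) = {x48, x50}, cl(A) = {x47, x48, x49, x50}, ∂A = {x47, x49}.

Closed sets in (X, τ) are complements of opens:
  closed(X, τ) = {∅, {x48}, {x49}, {x50}, {x47, x49}, {x48, x49}, {x48, x50}, {x49, x50}, {x46, x47, x49}, {x47, x48, x49}, {x47, x49, x50}, {x48, x49, x50}, {x46, x47, x48, x49}, {x46, x47, x49, x50}, {x47, x48, x49, x50}, {x46, x47, x48, x49, x50}}.
int(A) = ⋃ {U ∈ τ : U ⊆ A}. Opens contained in A: ∅, {x48}, {x50}, {x48, x50}.
Taking the union of these: int(A) = {x48, x50}.
cl(A) = ⋂ {C closed : A ⊆ C}. Closed sets containing A: {x47, x48, x49, x50}, {x46, x47, x48, x49, x50}.
Intersecting these: cl(A) = {x47, x48, x49, x50}.
∂A = cl(A) ∖ int(A) = {x47, x48, x49, x50} ∖ {x48, x50} = {x47, x49}.


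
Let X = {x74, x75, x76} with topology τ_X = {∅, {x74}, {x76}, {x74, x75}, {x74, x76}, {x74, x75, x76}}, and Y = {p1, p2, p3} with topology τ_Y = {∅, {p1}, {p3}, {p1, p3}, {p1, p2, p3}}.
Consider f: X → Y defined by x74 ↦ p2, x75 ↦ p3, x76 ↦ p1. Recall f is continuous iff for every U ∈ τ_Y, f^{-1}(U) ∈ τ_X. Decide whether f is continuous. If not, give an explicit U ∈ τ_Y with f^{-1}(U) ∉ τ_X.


f is NOT continuous.

Compute f^{-1}(U) for each U ∈ τ_Y:
  U = ∅: f^{-1}(U) = ∅ ∈ τ_X ✓.
  U = {p1}: f^{-1}(U) = {x76} ∈ τ_X ✓.
  U = {p3}: f^{-1}(U) = {x75} ∉ τ_X ✗.
  U = {p1, p3}: f^{-1}(U) = {x75, x76} ∉ τ_X ✗.
  U = {p1, p2, p3}: f^{-1}(U) = {x74, x75, x76} ∈ τ_X ✓.
Found U = {p3} with f^{-1}(U) = {x75} not in τ_X. Therefore f is NOT continuous.


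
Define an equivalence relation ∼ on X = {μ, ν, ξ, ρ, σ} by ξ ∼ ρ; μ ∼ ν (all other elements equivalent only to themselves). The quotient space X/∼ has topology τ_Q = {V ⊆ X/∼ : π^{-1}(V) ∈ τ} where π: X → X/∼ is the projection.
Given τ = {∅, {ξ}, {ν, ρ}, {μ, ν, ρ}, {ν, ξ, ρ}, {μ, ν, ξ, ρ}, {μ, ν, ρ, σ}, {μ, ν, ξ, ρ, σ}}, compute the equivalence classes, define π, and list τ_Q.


X/∼ = {[μ=ν], [ξ=ρ], [σ]}; |τ_Q| = 3.

Equivalence classes: [μ=ν], [ξ=ρ], [σ].
Quotient map π: X → X/∼ sends μ ↦ [μ=ν], ν ↦ [μ=ν], ξ ↦ [ξ=ρ], ρ ↦ [ξ=ρ], σ ↦ [σ].
For each subset V ⊆ X/∼, compute π^{-1}(V) ⊆ X and check whether π^{-1}(V) ∈ τ. V is open in τ_Q iff π^{-1}(V) ∈ τ.
  V = {}: π^{-1}(V) = ∅ ∈ τ ✓.
  V = {[μ=ν]}: π^{-1}(V) = {μ, ν} ∉ τ ✗.
  V = {[ξ=ρ]}: π^{-1}(V) = {ξ, ρ} ∉ τ ✗.
  V = {[μ=ν], [ξ=ρ]}: π^{-1}(V) = {μ, ν, ξ, ρ} ∈ τ ✓.
  V = {[σ]}: π^{-1}(V) = {σ} ∉ τ ✗.
  V = {[μ=ν], [σ]}: π^{-1}(V) = {μ, ν, σ} ∉ τ ✗.
  V = {[ξ=ρ], [σ]}: π^{-1}(V) = {ξ, ρ, σ} ∉ τ ✗.
  V = {[μ=ν], [ξ=ρ], [σ]}: π^{-1}(V) = {μ, ν, ξ, ρ, σ} ∈ τ ✓.
Open sets in the quotient: τ_Q = {{}, {[μ=ν], [ξ=ρ]}, {[μ=ν], [ξ=ρ], [σ]}} (3 elements).


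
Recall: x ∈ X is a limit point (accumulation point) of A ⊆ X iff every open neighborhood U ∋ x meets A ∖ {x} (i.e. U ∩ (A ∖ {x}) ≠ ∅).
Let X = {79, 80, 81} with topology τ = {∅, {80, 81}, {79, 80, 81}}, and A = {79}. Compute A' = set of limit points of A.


A' = ∅

For each x ∈ X, list the open sets U ∈ τ with x ∈ U, then check whether U ∩ (A ∖ {x}) ≠ ∅ for every such U.
  x = 79: open {79, 80, 81} ∋ x has {79, 80, 81} ∩ (A ∖ {79}) = ∅, so x is NOT a limit point.
  x = 80: open {80, 81} ∋ x has {80, 81} ∩ (A ∖ {80}) = ∅, so x is NOT a limit point.
  x = 81: open {80, 81} ∋ x has {80, 81} ∩ (A ∖ {81}) = ∅, so x is NOT a limit point.
Collecting: A' = ∅.


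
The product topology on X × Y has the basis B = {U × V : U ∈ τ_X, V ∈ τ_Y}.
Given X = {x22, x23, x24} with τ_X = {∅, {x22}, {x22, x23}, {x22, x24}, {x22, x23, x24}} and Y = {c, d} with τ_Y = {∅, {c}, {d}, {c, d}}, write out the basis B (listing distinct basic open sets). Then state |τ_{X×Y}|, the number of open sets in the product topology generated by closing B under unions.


Basis B = {∅ × ∅, {x22} × {c}, {x22} × {d}, {x22} × {c, d}, {x22, x23} × {c}, {x22, x24} × {c}, {x22, x23} × {d}, {x22, x24} × {d}, {x22, x23, x24} × {c}, {x22, x23, x24} × {d}, {x22, x23} × {c, d}, {x22, x24} × {c, d}, {x22, x23, x24} × {c, d}}; |τ_{X×Y}| = 25.

Enumerate products U × V with U ∈ τ_X, V ∈ τ_Y (deduplicated):
  ∅ × ∅ = {} (∅)
  {x22} × {c} = {(x22,c)}
  {x22} × {d} = {(x22,d)}
  {x22} × {c, d} = {(x22,c), (x22,d)}
  {x22, x23} × {c} = {(x22,c), (x23,c)}
  {x22, x24} × {c} = {(x22,c), (x24,c)}
  {x22, x23} × {d} = {(x22,d), (x23,d)}
  {x22, x24} × {d} = {(x22,d), (x24,d)}
  {x22, x23, x24} × {c} = {(x22,c), (x23,c), (x24,c)}
  {x22, x23, x24} × {d} = {(x22,d), (x23,d), (x24,d)}
  {x22, x23} × {c, d} = {(x22,c), (x22,d), (x23,c), (x23,d)}
  {x22, x24} × {c, d} = {(x22,c), (x22,d), (x24,c), (x24,d)}
  {x22, x23, x24} × {c, d} = {(x22,c), (x22,d), (x23,c), (x23,d), (x24,c), (x24,d)}
These 13 distinct sets form the basis B.
Close under arbitrary unions to get τ_{X×Y}; counting gives |τ_{X×Y}| = 25.


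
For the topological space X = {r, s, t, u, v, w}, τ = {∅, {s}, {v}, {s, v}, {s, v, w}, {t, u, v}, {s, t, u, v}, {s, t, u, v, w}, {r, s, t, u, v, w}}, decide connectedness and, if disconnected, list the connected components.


(X, τ) is connected.

Find clopen sets (U ∈ τ with X ∖ U ∈ τ):
  U = ∅, X ∖ U = {r, s, t, u, v, w} — both open, so U is clopen.
  U = {r, s, t, u, v, w}, X ∖ U = ∅ — both open, so U is clopen.
Only trivial clopens (∅ and X) exist, so (X, τ) is connected.
Compute connected components by grouping points that agree on all clopens:
  component: {r, s, t, u, v, w}


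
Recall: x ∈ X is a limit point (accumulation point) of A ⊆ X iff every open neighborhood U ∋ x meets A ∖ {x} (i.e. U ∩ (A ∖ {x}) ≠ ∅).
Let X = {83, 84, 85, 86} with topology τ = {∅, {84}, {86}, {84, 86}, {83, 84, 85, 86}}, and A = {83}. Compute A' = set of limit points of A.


A' = {85}

For each x ∈ X, list the open sets U ∈ τ with x ∈ U, then check whether U ∩ (A ∖ {x}) ≠ ∅ for every such U.
  x = 83: open {83, 84, 85, 86} ∋ x has {83, 84, 85, 86} ∩ (A ∖ {83}) = ∅, so x is NOT a limit point.
  x = 84: open {84} ∋ x has {84} ∩ (A ∖ {84}) = ∅, so x is NOT a limit point.
  x = 85: opens ∋ x are {83, 84, 85, 86}; each meets A ∖ {85}, so x IS a limit point.
  x = 86: open {86} ∋ x has {86} ∩ (A ∖ {86}) = ∅, so x is NOT a limit point.
Collecting: A' = {85}.


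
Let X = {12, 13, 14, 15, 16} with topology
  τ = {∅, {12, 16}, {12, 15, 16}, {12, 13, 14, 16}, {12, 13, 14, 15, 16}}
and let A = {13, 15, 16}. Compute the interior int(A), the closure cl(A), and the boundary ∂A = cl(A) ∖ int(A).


int(A) = ∅, cl(A) = {12, 13, 14, 15, 16}, ∂A = {12, 13, 14, 15, 16}.

Closed sets in (X, τ) are complements of opens:
  closed(X, τ) = {∅, {15}, {13, 14}, {13, 14, 15}, {12, 13, 14, 15, 16}}.
int(A) = ⋃ {U ∈ τ : U ⊆ A}. Opens contained in A: ∅.
Taking the union of these: int(A) = ∅.
cl(A) = ⋂ {C closed : A ⊆ C}. Closed sets containing A: {12, 13, 14, 15, 16}.
Intersecting these: cl(A) = {12, 13, 14, 15, 16}.
∂A = cl(A) ∖ int(A) = {12, 13, 14, 15, 16} ∖ ∅ = {12, 13, 14, 15, 16}.


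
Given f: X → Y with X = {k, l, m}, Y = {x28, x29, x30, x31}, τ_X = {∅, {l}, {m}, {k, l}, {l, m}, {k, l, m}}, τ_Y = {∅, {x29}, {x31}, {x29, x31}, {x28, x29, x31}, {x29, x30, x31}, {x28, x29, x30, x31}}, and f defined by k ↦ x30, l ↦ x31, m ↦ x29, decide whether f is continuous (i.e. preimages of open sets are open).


f IS continuous.

Compute f^{-1}(U) for each U ∈ τ_Y:
  U = ∅: f^{-1}(U) = ∅ ∈ τ_X ✓.
  U = {x29}: f^{-1}(U) = {m} ∈ τ_X ✓.
  U = {x31}: f^{-1}(U) = {l} ∈ τ_X ✓.
  U = {x29, x31}: f^{-1}(U) = {l, m} ∈ τ_X ✓.
  U = {x28, x29, x31}: f^{-1}(U) = {l, m} ∈ τ_X ✓.
  U = {x29, x30, x31}: f^{-1}(U) = {k, l, m} ∈ τ_X ✓.
  U = {x28, x29, x30, x31}: f^{-1}(U) = {k, l, m} ∈ τ_X ✓.
Every preimage lies in τ_X, so f IS continuous.


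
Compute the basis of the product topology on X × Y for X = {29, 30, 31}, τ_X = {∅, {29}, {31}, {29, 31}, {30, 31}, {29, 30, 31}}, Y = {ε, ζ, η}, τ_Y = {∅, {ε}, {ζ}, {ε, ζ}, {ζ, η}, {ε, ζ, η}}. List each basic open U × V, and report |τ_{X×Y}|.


Basis B = {∅ × ∅, {29} × {ε}, {29} × {ζ}, {31} × {ε}, {31} × {ζ}, {29} × {ε, ζ}, {29, 31} × {ε}, {29} × {ζ, η}, {29, 31} × {ζ}, {30, 31} × {ε}, {30, 31} × {ζ}, {31} × {ε, ζ}, {31} × {ζ, η}, {29} × {ε, ζ, η}, {29, 30, 31} × {ε}, {29, 30, 31} × {ζ}, {31} × {ε, ζ, η}, {29, 31} × {ε, ζ}, {29, 31} × {ζ, η}, {30, 31} × {ε, ζ}, {30, 31} × {ζ, η}, {29, 31} × {ε, ζ, η}, {29, 30, 31} × {ε, ζ}, {29, 30, 31} × {ζ, η}, {30, 31} × {ε, ζ, η}, {29, 30, 31} × {ε, ζ, η}}; |τ_{X×Y}| = 108.

Enumerate products U × V with U ∈ τ_X, V ∈ τ_Y (deduplicated):
  ∅ × ∅ = {} (∅)
  {29} × {ε} = {(29,ε)}
  {29} × {ζ} = {(29,ζ)}
  {31} × {ε} = {(31,ε)}
  {31} × {ζ} = {(31,ζ)}
  {29} × {ε, ζ} = {(29,ε), (29,ζ)}
  {29, 31} × {ε} = {(29,ε), (31,ε)}
  {29} × {ζ, η} = {(29,ζ), (29,η)}
  {29, 31} × {ζ} = {(29,ζ), (31,ζ)}
  {30, 31} × {ε} = {(30,ε), (31,ε)}
  {30, 31} × {ζ} = {(30,ζ), (31,ζ)}
  {31} × {ε, ζ} = {(31,ε), (31,ζ)}
  {31} × {ζ, η} = {(31,ζ), (31,η)}
  {29} × {ε, ζ, η} = {(29,ε), (29,ζ), (29,η)}
  {29, 30, 31} × {ε} = {(29,ε), (30,ε), (31,ε)}
  {29, 30, 31} × {ζ} = {(29,ζ), (30,ζ), (31,ζ)}
  {31} × {ε, ζ, η} = {(31,ε), (31,ζ), (31,η)}
  {29, 31} × {ε, ζ} = {(29,ε), (29,ζ), (31,ε), (31,ζ)}
  {29, 31} × {ζ, η} = {(29,ζ), (29,η), (31,ζ), (31,η)}
  {30, 31} × {ε, ζ} = {(30,ε), (30,ζ), (31,ε), (31,ζ)}
  {30, 31} × {ζ, η} = {(30,ζ), (30,η), (31,ζ), (31,η)}
  {29, 31} × {ε, ζ, η} = {(29,ε), (29,ζ), (29,η), (31,ε), (31,ζ), (31,η)}
  {29, 30, 31} × {ε, ζ} = {(29,ε), (29,ζ), (30,ε), (30,ζ), (31,ε), (31,ζ)}
  {29, 30, 31} × {ζ, η} = {(29,ζ), (29,η), (30,ζ), (30,η), (31,ζ), (31,η)}
  {30, 31} × {ε, ζ, η} = {(30,ε), (30,ζ), (30,η), (31,ε), (31,ζ), (31,η)}
  {29, 30, 31} × {ε, ζ, η} = {(29,ε), (29,ζ), (29,η), (30,ε), (30,ζ), (30,η), (31,ε), (31,ζ), (31,η)}
These 26 distinct sets form the basis B.
Close under arbitrary unions to get τ_{X×Y}; counting gives |τ_{X×Y}| = 108.


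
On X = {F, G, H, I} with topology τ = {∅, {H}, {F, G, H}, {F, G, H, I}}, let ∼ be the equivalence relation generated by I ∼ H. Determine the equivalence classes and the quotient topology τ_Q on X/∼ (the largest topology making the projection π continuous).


X/∼ = {[F], [G], [H=I]}; |τ_Q| = 2.

Equivalence classes: [F], [G], [H=I].
Quotient map π: X → X/∼ sends F ↦ [F], G ↦ [G], H ↦ [H=I], I ↦ [H=I].
For each subset V ⊆ X/∼, compute π^{-1}(V) ⊆ X and check whether π^{-1}(V) ∈ τ. V is open in τ_Q iff π^{-1}(V) ∈ τ.
  V = {}: π^{-1}(V) = ∅ ∈ τ ✓.
  V = {[F]}: π^{-1}(V) = {F} ∉ τ ✗.
  V = {[G]}: π^{-1}(V) = {G} ∉ τ ✗.
  V = {[F], [G]}: π^{-1}(V) = {F, G} ∉ τ ✗.
  V = {[H=I]}: π^{-1}(V) = {H, I} ∉ τ ✗.
  V = {[F], [H=I]}: π^{-1}(V) = {F, H, I} ∉ τ ✗.
  V = {[G], [H=I]}: π^{-1}(V) = {G, H, I} ∉ τ ✗.
  V = {[F], [G], [H=I]}: π^{-1}(V) = {F, G, H, I} ∈ τ ✓.
Open sets in the quotient: τ_Q = {{}, {[F], [G], [H=I]}} (2 elements).


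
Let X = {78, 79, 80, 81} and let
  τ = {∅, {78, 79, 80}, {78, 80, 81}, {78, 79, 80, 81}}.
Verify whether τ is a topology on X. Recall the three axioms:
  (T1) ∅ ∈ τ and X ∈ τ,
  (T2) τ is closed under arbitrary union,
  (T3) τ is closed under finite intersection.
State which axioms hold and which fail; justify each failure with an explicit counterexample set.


τ is NOT a topology on X.

Axiom (T1): ∅ ∈ τ? Yes; X ∈ τ? Yes.
Axiom (T2/T3): check pairwise unions and intersections of members of τ.
Counterexample for (T3): {78, 79, 80} ∩ {78, 80, 81} = {78, 80} ∉ τ. Therefore τ is NOT a topology.


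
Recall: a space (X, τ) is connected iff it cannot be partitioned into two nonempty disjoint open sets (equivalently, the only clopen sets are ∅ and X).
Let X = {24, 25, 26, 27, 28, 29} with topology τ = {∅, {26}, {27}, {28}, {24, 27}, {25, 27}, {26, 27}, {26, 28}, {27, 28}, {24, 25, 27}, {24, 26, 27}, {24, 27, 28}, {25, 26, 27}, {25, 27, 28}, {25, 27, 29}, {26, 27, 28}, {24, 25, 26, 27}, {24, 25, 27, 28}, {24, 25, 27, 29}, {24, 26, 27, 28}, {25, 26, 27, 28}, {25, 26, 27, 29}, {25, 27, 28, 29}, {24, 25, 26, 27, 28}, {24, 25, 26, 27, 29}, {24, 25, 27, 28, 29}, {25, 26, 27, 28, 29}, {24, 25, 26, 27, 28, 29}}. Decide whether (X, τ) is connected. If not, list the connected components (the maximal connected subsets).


(X, τ) is disconnected; components = [{26}, {28}, {24, 25, 27, 29}].

Find clopen sets (U ∈ τ with X ∖ U ∈ τ):
  U = ∅, X ∖ U = {24, 25, 26, 27, 28, 29} — both open, so U is clopen.
  U = {26}, X ∖ U = {24, 25, 27, 28, 29} — both open, so U is clopen.
  U = {28}, X ∖ U = {24, 25, 26, 27, 29} — both open, so U is clopen.
  U = {26, 28}, X ∖ U = {24, 25, 27, 29} — both open, so U is clopen.
  U = {24, 25, 27, 29}, X ∖ U = {26, 28} — both open, so U is clopen.
  U = {24, 25, 26, 27, 29}, X ∖ U = {28} — both open, so U is clopen.
  U = {24, 25, 27, 28, 29}, X ∖ U = {26} — both open, so U is clopen.
  U = {24, 25, 26, 27, 28, 29}, X ∖ U = ∅ — both open, so U is clopen.
Nontrivial clopen(s) exist: e.g. {28}. So (X, τ) is disconnected.
Compute connected components by grouping points that agree on all clopens:
  component: {26}
  component: {28}
  component: {24, 25, 27, 29}


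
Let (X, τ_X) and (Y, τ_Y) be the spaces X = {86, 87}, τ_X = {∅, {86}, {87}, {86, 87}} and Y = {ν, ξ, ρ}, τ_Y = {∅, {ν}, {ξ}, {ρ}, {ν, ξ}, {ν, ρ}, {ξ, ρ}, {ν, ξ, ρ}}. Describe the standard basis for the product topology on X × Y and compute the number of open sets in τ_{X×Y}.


Basis B = {∅ × ∅, {86} × {ν}, {86} × {ξ}, {86} × {ρ}, {87} × {ν}, {87} × {ξ}, {87} × {ρ}, {86} × {ν, ξ}, {86} × {ν, ρ}, {86, 87} × {ν}, {86} × {ξ, ρ}, {86, 87} × {ξ}, {86, 87} × {ρ}, {87} × {ν, ξ}, {87} × {ν, ρ}, {87} × {ξ, ρ}, {86} × {ν, ξ, ρ}, {87} × {ν, ξ, ρ}, {86, 87} × {ν, ξ}, {86, 87} × {ν, ρ}, {86, 87} × {ξ, ρ}, {86, 87} × {ν, ξ, ρ}}; |τ_{X×Y}| = 64.

Enumerate products U × V with U ∈ τ_X, V ∈ τ_Y (deduplicated):
  ∅ × ∅ = {} (∅)
  {86} × {ν} = {(86,ν)}
  {86} × {ξ} = {(86,ξ)}
  {86} × {ρ} = {(86,ρ)}
  {87} × {ν} = {(87,ν)}
  {87} × {ξ} = {(87,ξ)}
  {87} × {ρ} = {(87,ρ)}
  {86} × {ν, ξ} = {(86,ν), (86,ξ)}
  {86} × {ν, ρ} = {(86,ν), (86,ρ)}
  {86, 87} × {ν} = {(86,ν), (87,ν)}
  {86} × {ξ, ρ} = {(86,ξ), (86,ρ)}
  {86, 87} × {ξ} = {(86,ξ), (87,ξ)}
  {86, 87} × {ρ} = {(86,ρ), (87,ρ)}
  {87} × {ν, ξ} = {(87,ν), (87,ξ)}
  {87} × {ν, ρ} = {(87,ν), (87,ρ)}
  {87} × {ξ, ρ} = {(87,ξ), (87,ρ)}
  {86} × {ν, ξ, ρ} = {(86,ν), (86,ξ), (86,ρ)}
  {87} × {ν, ξ, ρ} = {(87,ν), (87,ξ), (87,ρ)}
  {86, 87} × {ν, ξ} = {(86,ν), (86,ξ), (87,ν), (87,ξ)}
  {86, 87} × {ν, ρ} = {(86,ν), (86,ρ), (87,ν), (87,ρ)}
  {86, 87} × {ξ, ρ} = {(86,ξ), (86,ρ), (87,ξ), (87,ρ)}
  {86, 87} × {ν, ξ, ρ} = {(86,ν), (86,ξ), (86,ρ), (87,ν), (87,ξ), (87,ρ)}
These 22 distinct sets form the basis B.
Close under arbitrary unions to get τ_{X×Y}; counting gives |τ_{X×Y}| = 64.


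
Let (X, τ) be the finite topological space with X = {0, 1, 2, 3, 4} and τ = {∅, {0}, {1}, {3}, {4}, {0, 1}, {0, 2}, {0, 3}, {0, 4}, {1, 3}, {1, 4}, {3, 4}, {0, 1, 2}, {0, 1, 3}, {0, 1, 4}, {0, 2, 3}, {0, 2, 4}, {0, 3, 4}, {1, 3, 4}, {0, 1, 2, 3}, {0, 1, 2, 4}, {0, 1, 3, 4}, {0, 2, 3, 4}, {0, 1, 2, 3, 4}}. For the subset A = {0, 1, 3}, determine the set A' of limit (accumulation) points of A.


A' = {2}

For each x ∈ X, list the open sets U ∈ τ with x ∈ U, then check whether U ∩ (A ∖ {x}) ≠ ∅ for every such U.
  x = 0: open {0} ∋ x has {0} ∩ (A ∖ {0}) = ∅, so x is NOT a limit point.
  x = 1: open {1} ∋ x has {1} ∩ (A ∖ {1}) = ∅, so x is NOT a limit point.
  x = 2: opens ∋ x are {0, 2}, {0, 1, 2}, {0, 2, 3}, {0, 2, 4}, {0, 1, 2, 3}, {0, 1, 2, 4}, {0, 2, 3, 4}, {0, 1, 2, 3, 4}; each meets A ∖ {2}, so x IS a limit point.
  x = 3: open {3} ∋ x has {3} ∩ (A ∖ {3}) = ∅, so x is NOT a limit point.
  x = 4: open {4} ∋ x has {4} ∩ (A ∖ {4}) = ∅, so x is NOT a limit point.
Collecting: A' = {2}.


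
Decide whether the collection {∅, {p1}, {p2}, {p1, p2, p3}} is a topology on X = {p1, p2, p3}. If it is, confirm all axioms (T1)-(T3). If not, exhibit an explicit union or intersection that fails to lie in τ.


τ is NOT a topology on X.

Axiom (T1): ∅ ∈ τ? Yes; X ∈ τ? Yes.
Axiom (T2/T3): check pairwise unions and intersections of members of τ.
Counterexample for (T2): {p1} ∪ {p2} = {p1, p2} ∉ τ. Therefore τ is NOT a topology.


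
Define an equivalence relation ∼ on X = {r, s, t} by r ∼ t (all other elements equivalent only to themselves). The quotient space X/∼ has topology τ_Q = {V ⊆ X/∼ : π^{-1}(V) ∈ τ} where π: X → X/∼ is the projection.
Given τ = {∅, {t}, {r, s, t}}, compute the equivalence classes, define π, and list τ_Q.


X/∼ = {[r=t], [s]}; |τ_Q| = 2.

Equivalence classes: [r=t], [s].
Quotient map π: X → X/∼ sends r ↦ [r=t], s ↦ [s], t ↦ [r=t].
For each subset V ⊆ X/∼, compute π^{-1}(V) ⊆ X and check whether π^{-1}(V) ∈ τ. V is open in τ_Q iff π^{-1}(V) ∈ τ.
  V = {}: π^{-1}(V) = ∅ ∈ τ ✓.
  V = {[r=t]}: π^{-1}(V) = {r, t} ∉ τ ✗.
  V = {[s]}: π^{-1}(V) = {s} ∉ τ ✗.
  V = {[r=t], [s]}: π^{-1}(V) = {r, s, t} ∈ τ ✓.
Open sets in the quotient: τ_Q = {{}, {[r=t], [s]}} (2 elements).


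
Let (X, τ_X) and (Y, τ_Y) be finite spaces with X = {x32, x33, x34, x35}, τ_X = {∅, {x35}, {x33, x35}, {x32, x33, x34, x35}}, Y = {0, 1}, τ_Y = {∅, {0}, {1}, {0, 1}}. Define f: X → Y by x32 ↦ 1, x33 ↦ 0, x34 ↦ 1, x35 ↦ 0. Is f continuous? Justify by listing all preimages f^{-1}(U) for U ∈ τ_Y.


f is NOT continuous.

Compute f^{-1}(U) for each U ∈ τ_Y:
  U = ∅: f^{-1}(U) = ∅ ∈ τ_X ✓.
  U = {0}: f^{-1}(U) = {x33, x35} ∈ τ_X ✓.
  U = {1}: f^{-1}(U) = {x32, x34} ∉ τ_X ✗.
  U = {0, 1}: f^{-1}(U) = {x32, x33, x34, x35} ∈ τ_X ✓.
Found U = {1} with f^{-1}(U) = {x32, x34} not in τ_X. Therefore f is NOT continuous.


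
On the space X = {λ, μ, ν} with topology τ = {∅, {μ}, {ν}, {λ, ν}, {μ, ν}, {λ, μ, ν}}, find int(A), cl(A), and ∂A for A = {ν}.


int(A) = {ν}, cl(A) = {λ, ν}, ∂A = {λ}.

Closed sets in (X, τ) are complements of opens:
  closed(X, τ) = {∅, {λ}, {μ}, {λ, μ}, {λ, ν}, {λ, μ, ν}}.
int(A) = ⋃ {U ∈ τ : U ⊆ A}. Opens contained in A: ∅, {ν}.
Taking the union of these: int(A) = {ν}.
cl(A) = ⋂ {C closed : A ⊆ C}. Closed sets containing A: {λ, ν}, {λ, μ, ν}.
Intersecting these: cl(A) = {λ, ν}.
∂A = cl(A) ∖ int(A) = {λ, ν} ∖ {ν} = {λ}.


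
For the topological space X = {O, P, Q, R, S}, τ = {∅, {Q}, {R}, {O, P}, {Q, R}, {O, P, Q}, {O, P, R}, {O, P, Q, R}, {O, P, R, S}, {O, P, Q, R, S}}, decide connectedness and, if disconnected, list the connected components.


(X, τ) is disconnected; components = [{Q}, {O, P, R, S}].

Find clopen sets (U ∈ τ with X ∖ U ∈ τ):
  U = ∅, X ∖ U = {O, P, Q, R, S} — both open, so U is clopen.
  U = {Q}, X ∖ U = {O, P, R, S} — both open, so U is clopen.
  U = {O, P, R, S}, X ∖ U = {Q} — both open, so U is clopen.
  U = {O, P, Q, R, S}, X ∖ U = ∅ — both open, so U is clopen.
Nontrivial clopen(s) exist: e.g. {O, P, R, S}. So (X, τ) is disconnected.
Compute connected components by grouping points that agree on all clopens:
  component: {Q}
  component: {O, P, R, S}


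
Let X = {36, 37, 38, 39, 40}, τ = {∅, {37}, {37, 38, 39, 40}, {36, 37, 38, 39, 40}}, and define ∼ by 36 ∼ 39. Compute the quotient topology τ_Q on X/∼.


X/∼ = {[36=39], [37], [38], [40]}; |τ_Q| = 3.

Equivalence classes: [36=39], [37], [38], [40].
Quotient map π: X → X/∼ sends 36 ↦ [36=39], 37 ↦ [37], 38 ↦ [38], 39 ↦ [36=39], 40 ↦ [40].
For each subset V ⊆ X/∼, compute π^{-1}(V) ⊆ X and check whether π^{-1}(V) ∈ τ. V is open in τ_Q iff π^{-1}(V) ∈ τ.
  V = {}: π^{-1}(V) = ∅ ∈ τ ✓.
  V = {[36=39]}: π^{-1}(V) = {36, 39} ∉ τ ✗.
  V = {[37]}: π^{-1}(V) = {37} ∈ τ ✓.
  V = {[36=39], [37]}: π^{-1}(V) = {36, 37, 39} ∉ τ ✗.
  V = {[38]}: π^{-1}(V) = {38} ∉ τ ✗.
  V = {[36=39], [38]}: π^{-1}(V) = {36, 38, 39} ∉ τ ✗.
  V = {[37], [38]}: π^{-1}(V) = {37, 38} ∉ τ ✗.
  V = {[36=39], [37], [38]}: π^{-1}(V) = {36, 37, 38, 39} ∉ τ ✗.
  V = {[40]}: π^{-1}(V) = {40} ∉ τ ✗.
  V = {[36=39], [40]}: π^{-1}(V) = {36, 39, 40} ∉ τ ✗.
  V = {[37], [40]}: π^{-1}(V) = {37, 40} ∉ τ ✗.
  V = {[36=39], [37], [40]}: π^{-1}(V) = {36, 37, 39, 40} ∉ τ ✗.
  V = {[38], [40]}: π^{-1}(V) = {38, 40} ∉ τ ✗.
  V = {[36=39], [38], [40]}: π^{-1}(V) = {36, 38, 39, 40} ∉ τ ✗.
  V = {[37], [38], [40]}: π^{-1}(V) = {37, 38, 40} ∉ τ ✗.
  V = {[36=39], [37], [38], [40]}: π^{-1}(V) = {36, 37, 38, 39, 40} ∈ τ ✓.
Open sets in the quotient: τ_Q = {{}, {[37]}, {[36=39], [37], [38], [40]}} (3 elements).


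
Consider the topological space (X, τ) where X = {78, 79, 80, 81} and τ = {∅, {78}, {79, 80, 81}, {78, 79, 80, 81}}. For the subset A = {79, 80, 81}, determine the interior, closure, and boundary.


int(A) = {79, 80, 81}, cl(A) = {79, 80, 81}, ∂A = ∅.

Closed sets in (X, τ) are complements of opens:
  closed(X, τ) = {∅, {78}, {79, 80, 81}, {78, 79, 80, 81}}.
int(A) = ⋃ {U ∈ τ : U ⊆ A}. Opens contained in A: ∅, {79, 80, 81}.
Taking the union of these: int(A) = {79, 80, 81}.
cl(A) = ⋂ {C closed : A ⊆ C}. Closed sets containing A: {79, 80, 81}, {78, 79, 80, 81}.
Intersecting these: cl(A) = {79, 80, 81}.
∂A = cl(A) ∖ int(A) = {79, 80, 81} ∖ {79, 80, 81} = ∅.


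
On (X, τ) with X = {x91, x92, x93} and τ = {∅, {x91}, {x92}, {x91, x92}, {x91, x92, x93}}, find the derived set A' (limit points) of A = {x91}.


A' = {x93}

For each x ∈ X, list the open sets U ∈ τ with x ∈ U, then check whether U ∩ (A ∖ {x}) ≠ ∅ for every such U.
  x = x91: open {x91} ∋ x has {x91} ∩ (A ∖ {x91}) = ∅, so x is NOT a limit point.
  x = x92: open {x92} ∋ x has {x92} ∩ (A ∖ {x92}) = ∅, so x is NOT a limit point.
  x = x93: opens ∋ x are {x91, x92, x93}; each meets A ∖ {x93}, so x IS a limit point.
Collecting: A' = {x93}.


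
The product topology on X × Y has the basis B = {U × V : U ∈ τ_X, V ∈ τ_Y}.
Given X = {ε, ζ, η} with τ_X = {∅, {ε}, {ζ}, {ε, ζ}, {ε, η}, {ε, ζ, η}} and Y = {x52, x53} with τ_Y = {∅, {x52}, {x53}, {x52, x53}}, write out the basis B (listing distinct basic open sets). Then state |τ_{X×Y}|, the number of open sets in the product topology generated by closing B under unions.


Basis B = {∅ × ∅, {ε} × {x52}, {ε} × {x53}, {ζ} × {x52}, {ζ} × {x53}, {ε} × {x52, x53}, {ε, ζ} × {x52}, {ε, η} × {x52}, {ε, ζ} × {x53}, {ε, η} × {x53}, {ζ} × {x52, x53}, {ε, ζ, η} × {x52}, {ε, ζ, η} × {x53}, {ε, ζ} × {x52, x53}, {ε, η} × {x52, x53}, {ε, ζ, η} × {x52, x53}}; |τ_{X×Y}| = 36.

Enumerate products U × V with U ∈ τ_X, V ∈ τ_Y (deduplicated):
  ∅ × ∅ = {} (∅)
  {ε} × {x52} = {(ε,x52)}
  {ε} × {x53} = {(ε,x53)}
  {ζ} × {x52} = {(ζ,x52)}
  {ζ} × {x53} = {(ζ,x53)}
  {ε} × {x52, x53} = {(ε,x52), (ε,x53)}
  {ε, ζ} × {x52} = {(ε,x52), (ζ,x52)}
  {ε, η} × {x52} = {(ε,x52), (η,x52)}
  {ε, ζ} × {x53} = {(ε,x53), (ζ,x53)}
  {ε, η} × {x53} = {(ε,x53), (η,x53)}
  {ζ} × {x52, x53} = {(ζ,x52), (ζ,x53)}
  {ε, ζ, η} × {x52} = {(ε,x52), (ζ,x52), (η,x52)}
  {ε, ζ, η} × {x53} = {(ε,x53), (ζ,x53), (η,x53)}
  {ε, ζ} × {x52, x53} = {(ε,x52), (ε,x53), (ζ,x52), (ζ,x53)}
  {ε, η} × {x52, x53} = {(ε,x52), (ε,x53), (η,x52), (η,x53)}
  {ε, ζ, η} × {x52, x53} = {(ε,x52), (ε,x53), (ζ,x52), (ζ,x53), (η,x52), (η,x53)}
These 16 distinct sets form the basis B.
Close under arbitrary unions to get τ_{X×Y}; counting gives |τ_{X×Y}| = 36.


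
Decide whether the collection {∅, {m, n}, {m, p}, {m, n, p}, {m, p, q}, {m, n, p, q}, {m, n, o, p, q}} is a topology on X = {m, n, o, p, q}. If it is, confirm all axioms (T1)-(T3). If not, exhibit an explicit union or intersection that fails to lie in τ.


τ is NOT a topology on X.

Axiom (T1): ∅ ∈ τ? Yes; X ∈ τ? Yes.
Axiom (T2/T3): check pairwise unions and intersections of members of τ.
Counterexample for (T3): {m, n} ∩ {m, p} = {m} ∉ τ. Therefore τ is NOT a topology.


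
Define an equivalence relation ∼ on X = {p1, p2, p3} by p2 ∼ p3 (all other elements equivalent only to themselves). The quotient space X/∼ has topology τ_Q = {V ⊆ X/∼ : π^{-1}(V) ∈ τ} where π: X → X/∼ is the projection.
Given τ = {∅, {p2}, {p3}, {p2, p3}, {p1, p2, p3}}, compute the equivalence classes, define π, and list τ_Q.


X/∼ = {[p1], [p2=p3]}; |τ_Q| = 3.

Equivalence classes: [p1], [p2=p3].
Quotient map π: X → X/∼ sends p1 ↦ [p1], p2 ↦ [p2=p3], p3 ↦ [p2=p3].
For each subset V ⊆ X/∼, compute π^{-1}(V) ⊆ X and check whether π^{-1}(V) ∈ τ. V is open in τ_Q iff π^{-1}(V) ∈ τ.
  V = {}: π^{-1}(V) = ∅ ∈ τ ✓.
  V = {[p1]}: π^{-1}(V) = {p1} ∉ τ ✗.
  V = {[p2=p3]}: π^{-1}(V) = {p2, p3} ∈ τ ✓.
  V = {[p1], [p2=p3]}: π^{-1}(V) = {p1, p2, p3} ∈ τ ✓.
Open sets in the quotient: τ_Q = {{}, {[p2=p3]}, {[p1], [p2=p3]}} (3 elements).


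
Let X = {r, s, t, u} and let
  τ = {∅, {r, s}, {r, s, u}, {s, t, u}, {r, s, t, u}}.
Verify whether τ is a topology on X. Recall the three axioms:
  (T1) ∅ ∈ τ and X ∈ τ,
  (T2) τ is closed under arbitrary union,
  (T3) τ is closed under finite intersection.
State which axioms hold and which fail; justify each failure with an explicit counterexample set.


τ is NOT a topology on X.

Axiom (T1): ∅ ∈ τ? Yes; X ∈ τ? Yes.
Axiom (T2/T3): check pairwise unions and intersections of members of τ.
Counterexample for (T3): {r, s} ∩ {s, t, u} = {s} ∉ τ. Therefore τ is NOT a topology.


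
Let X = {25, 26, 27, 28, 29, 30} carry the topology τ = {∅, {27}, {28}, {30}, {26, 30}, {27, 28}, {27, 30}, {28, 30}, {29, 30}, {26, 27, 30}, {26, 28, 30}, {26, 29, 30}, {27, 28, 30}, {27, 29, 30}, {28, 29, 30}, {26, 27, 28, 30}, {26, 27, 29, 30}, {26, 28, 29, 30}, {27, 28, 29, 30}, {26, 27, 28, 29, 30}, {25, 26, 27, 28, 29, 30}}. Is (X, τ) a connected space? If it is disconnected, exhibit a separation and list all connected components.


(X, τ) is connected.

Find clopen sets (U ∈ τ with X ∖ U ∈ τ):
  U = ∅, X ∖ U = {25, 26, 27, 28, 29, 30} — both open, so U is clopen.
  U = {25, 26, 27, 28, 29, 30}, X ∖ U = ∅ — both open, so U is clopen.
Only trivial clopens (∅ and X) exist, so (X, τ) is connected.
Compute connected components by grouping points that agree on all clopens:
  component: {25, 26, 27, 28, 29, 30}


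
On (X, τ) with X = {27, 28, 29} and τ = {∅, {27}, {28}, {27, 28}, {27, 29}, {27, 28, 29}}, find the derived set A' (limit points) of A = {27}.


A' = {29}

For each x ∈ X, list the open sets U ∈ τ with x ∈ U, then check whether U ∩ (A ∖ {x}) ≠ ∅ for every such U.
  x = 27: open {27} ∋ x has {27} ∩ (A ∖ {27}) = ∅, so x is NOT a limit point.
  x = 28: open {28} ∋ x has {28} ∩ (A ∖ {28}) = ∅, so x is NOT a limit point.
  x = 29: opens ∋ x are {27, 29}, {27, 28, 29}; each meets A ∖ {29}, so x IS a limit point.
Collecting: A' = {29}.


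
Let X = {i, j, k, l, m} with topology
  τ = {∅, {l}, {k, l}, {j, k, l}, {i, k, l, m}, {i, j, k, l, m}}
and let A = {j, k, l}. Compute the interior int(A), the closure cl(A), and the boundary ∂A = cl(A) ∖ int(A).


int(A) = {j, k, l}, cl(A) = {i, j, k, l, m}, ∂A = {i, m}.

Closed sets in (X, τ) are complements of opens:
  closed(X, τ) = {∅, {j}, {i, m}, {i, j, m}, {i, j, k, m}, {i, j, k, l, m}}.
int(A) = ⋃ {U ∈ τ : U ⊆ A}. Opens contained in A: ∅, {l}, {k, l}, {j, k, l}.
Taking the union of these: int(A) = {j, k, l}.
cl(A) = ⋂ {C closed : A ⊆ C}. Closed sets containing A: {i, j, k, l, m}.
Intersecting these: cl(A) = {i, j, k, l, m}.
∂A = cl(A) ∖ int(A) = {i, j, k, l, m} ∖ {j, k, l} = {i, m}.


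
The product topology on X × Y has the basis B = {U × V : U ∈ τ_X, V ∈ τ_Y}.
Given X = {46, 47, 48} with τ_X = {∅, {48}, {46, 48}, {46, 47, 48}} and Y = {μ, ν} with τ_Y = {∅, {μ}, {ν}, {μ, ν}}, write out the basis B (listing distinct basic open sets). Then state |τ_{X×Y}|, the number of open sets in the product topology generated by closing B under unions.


Basis B = {∅ × ∅, {48} × {μ}, {48} × {ν}, {46, 48} × {μ}, {46, 48} × {ν}, {48} × {μ, ν}, {46, 47, 48} × {μ}, {46, 47, 48} × {ν}, {46, 48} × {μ, ν}, {46, 47, 48} × {μ, ν}}; |τ_{X×Y}| = 16.

Enumerate products U × V with U ∈ τ_X, V ∈ τ_Y (deduplicated):
  ∅ × ∅ = {} (∅)
  {48} × {μ} = {(48,μ)}
  {48} × {ν} = {(48,ν)}
  {46, 48} × {μ} = {(46,μ), (48,μ)}
  {46, 48} × {ν} = {(46,ν), (48,ν)}
  {48} × {μ, ν} = {(48,μ), (48,ν)}
  {46, 47, 48} × {μ} = {(46,μ), (47,μ), (48,μ)}
  {46, 47, 48} × {ν} = {(46,ν), (47,ν), (48,ν)}
  {46, 48} × {μ, ν} = {(46,μ), (46,ν), (48,μ), (48,ν)}
  {46, 47, 48} × {μ, ν} = {(46,μ), (46,ν), (47,μ), (47,ν), (48,μ), (48,ν)}
These 10 distinct sets form the basis B.
Close under arbitrary unions to get τ_{X×Y}; counting gives |τ_{X×Y}| = 16.


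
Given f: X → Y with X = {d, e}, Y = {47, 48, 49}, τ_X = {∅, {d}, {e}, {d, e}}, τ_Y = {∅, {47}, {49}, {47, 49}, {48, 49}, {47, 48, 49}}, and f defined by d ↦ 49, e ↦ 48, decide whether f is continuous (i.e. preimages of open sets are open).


f IS continuous.

Compute f^{-1}(U) for each U ∈ τ_Y:
  U = ∅: f^{-1}(U) = ∅ ∈ τ_X ✓.
  U = {47}: f^{-1}(U) = ∅ ∈ τ_X ✓.
  U = {49}: f^{-1}(U) = {d} ∈ τ_X ✓.
  U = {47, 49}: f^{-1}(U) = {d} ∈ τ_X ✓.
  U = {48, 49}: f^{-1}(U) = {d, e} ∈ τ_X ✓.
  U = {47, 48, 49}: f^{-1}(U) = {d, e} ∈ τ_X ✓.
Every preimage lies in τ_X, so f IS continuous.


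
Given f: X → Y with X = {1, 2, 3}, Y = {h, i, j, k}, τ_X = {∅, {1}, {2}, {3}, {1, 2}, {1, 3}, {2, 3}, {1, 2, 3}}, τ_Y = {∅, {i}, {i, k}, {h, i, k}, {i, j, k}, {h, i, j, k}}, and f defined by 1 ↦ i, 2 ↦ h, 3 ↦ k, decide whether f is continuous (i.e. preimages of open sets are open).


f IS continuous.

Compute f^{-1}(U) for each U ∈ τ_Y:
  U = ∅: f^{-1}(U) = ∅ ∈ τ_X ✓.
  U = {i}: f^{-1}(U) = {1} ∈ τ_X ✓.
  U = {i, k}: f^{-1}(U) = {1, 3} ∈ τ_X ✓.
  U = {h, i, k}: f^{-1}(U) = {1, 2, 3} ∈ τ_X ✓.
  U = {i, j, k}: f^{-1}(U) = {1, 3} ∈ τ_X ✓.
  U = {h, i, j, k}: f^{-1}(U) = {1, 2, 3} ∈ τ_X ✓.
Every preimage lies in τ_X, so f IS continuous.


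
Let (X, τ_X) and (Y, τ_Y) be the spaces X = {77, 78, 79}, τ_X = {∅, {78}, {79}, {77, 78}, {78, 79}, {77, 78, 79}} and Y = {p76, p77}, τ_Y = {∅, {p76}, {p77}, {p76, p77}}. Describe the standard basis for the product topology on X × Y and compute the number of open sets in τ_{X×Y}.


Basis B = {∅ × ∅, {78} × {p76}, {78} × {p77}, {79} × {p76}, {79} × {p77}, {77, 78} × {p76}, {77, 78} × {p77}, {78} × {p76, p77}, {78, 79} × {p76}, {78, 79} × {p77}, {79} × {p76, p77}, {77, 78, 79} × {p76}, {77, 78, 79} × {p77}, {77, 78} × {p76, p77}, {78, 79} × {p76, p77}, {77, 78, 79} × {p76, p77}}; |τ_{X×Y}| = 36.

Enumerate products U × V with U ∈ τ_X, V ∈ τ_Y (deduplicated):
  ∅ × ∅ = {} (∅)
  {78} × {p76} = {(78,p76)}
  {78} × {p77} = {(78,p77)}
  {79} × {p76} = {(79,p76)}
  {79} × {p77} = {(79,p77)}
  {77, 78} × {p76} = {(77,p76), (78,p76)}
  {77, 78} × {p77} = {(77,p77), (78,p77)}
  {78} × {p76, p77} = {(78,p76), (78,p77)}
  {78, 79} × {p76} = {(78,p76), (79,p76)}
  {78, 79} × {p77} = {(78,p77), (79,p77)}
  {79} × {p76, p77} = {(79,p76), (79,p77)}
  {77, 78, 79} × {p76} = {(77,p76), (78,p76), (79,p76)}
  {77, 78, 79} × {p77} = {(77,p77), (78,p77), (79,p77)}
  {77, 78} × {p76, p77} = {(77,p76), (77,p77), (78,p76), (78,p77)}
  {78, 79} × {p76, p77} = {(78,p76), (78,p77), (79,p76), (79,p77)}
  {77, 78, 79} × {p76, p77} = {(77,p76), (77,p77), (78,p76), (78,p77), (79,p76), (79,p77)}
These 16 distinct sets form the basis B.
Close under arbitrary unions to get τ_{X×Y}; counting gives |τ_{X×Y}| = 36.
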